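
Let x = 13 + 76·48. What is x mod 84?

49

76·48 = 3648.
3648 mod 84 = 36 (since 43·84 = 3612).
(13 + 36) mod 84 = 49.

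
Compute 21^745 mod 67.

Square-and-reduce mod 67: 21^1≡21, 21^2≡39, 21^4≡47, 21^8≡65, 21^16≡4, 21^32≡16, 21^64≡55, 21^128≡10, 21^256≡33, 21^512≡17.
745 = 1 + 8 + 32 + 64 + 128 + 512, so 21^745 ≡ 21·65·16·55·10·17 ≡ 60 (mod 67).

60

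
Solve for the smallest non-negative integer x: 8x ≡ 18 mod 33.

27

8⁻¹ ≡ 29 (mod 33) because 8·29 = 232 = 7·33 + 1.
Multiplying both sides by 29: x ≡ 29·18 = 522 ≡ 27 (mod 33).
Check: 8·27 = 216 = 6·33 + 18.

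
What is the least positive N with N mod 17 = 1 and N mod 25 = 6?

256

x ≡ 1 (mod 17) gives x ∈ {1, 18, 35, 52, 69, 86, 103, 120, …}.
The first of these with x mod 25 = 6 is 256.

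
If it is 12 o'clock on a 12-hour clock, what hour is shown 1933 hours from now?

1

Dividing 1933 by 12 gives quotient 161 and remainder 1.
12 + 1 → 1 on a 12-hour dial.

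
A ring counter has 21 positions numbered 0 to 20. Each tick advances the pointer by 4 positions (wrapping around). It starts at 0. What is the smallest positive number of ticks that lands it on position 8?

The inverse of 4 mod 21 is 16 (since 4·16 = 64 ≡ 1).
So x ≡ 16·8 = 128 ≡ 2 (mod 21).

2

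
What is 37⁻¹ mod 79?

37·47 = 1739 = 22·79 + 1, so 37⁻¹ ≡ 47 (mod 79).

47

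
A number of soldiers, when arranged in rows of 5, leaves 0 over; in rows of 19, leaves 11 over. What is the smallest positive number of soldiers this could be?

Since 19·4 ≡ 1 (mod 5), take x = 11 + 19·((0−11)·4 mod 5) = 11 + 19·1 = 30.
Check: 30 mod 5 = 0, 30 mod 19 = 11.

30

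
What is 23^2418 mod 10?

The units digit of 23^n cycles with period 4: 3, 9, 7, 1, …
2418 leaves remainder 2 on division by 4, so 23^2418 ends in 9.

9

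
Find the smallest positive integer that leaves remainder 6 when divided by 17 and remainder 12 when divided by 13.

142

Since 13·4 ≡ 1 (mod 17), take x = 12 + 13·((6−12)·4 mod 17) = 12 + 13·10 = 142.
Check: 142 mod 17 = 6, 142 mod 13 = 12.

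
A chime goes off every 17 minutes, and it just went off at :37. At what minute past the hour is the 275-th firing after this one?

32

275·17 = 4675.
Dividing 4675 by 60 gives quotient 77 and remainder 55.
(37 + 55) mod 60 = 32.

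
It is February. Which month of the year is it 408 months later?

408 − 34·12 = 0, so 408 ≡ 0 (mod 12).
February + 0 months → February.

February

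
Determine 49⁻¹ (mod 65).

49·4 = 196 = 3·65 + 1, so 49⁻¹ ≡ 4 (mod 65).

4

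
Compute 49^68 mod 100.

By repeated squaring mod 100: 49^1≡49, 49^2≡1, 49^4≡1, 49^8≡1, 49^16≡1, 49^32≡1, 49^64≡1.
68 = 4 + 64, so 49^68 ≡ 1·1 ≡ 1 (mod 100).

1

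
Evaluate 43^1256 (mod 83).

81

Square-and-reduce mod 83: 43^1≡43, 43^2≡23, 43^4≡31, 43^8≡48, 43^16≡63, 43^32≡68, 43^64≡59, 43^128≡78, 43^256≡25, 43^512≡44, 43^1024≡27.
1256 = 8 + 32 + 64 + 128 + 1024, so 43^1256 ≡ 48·68·59·78·27 ≡ 81 (mod 83).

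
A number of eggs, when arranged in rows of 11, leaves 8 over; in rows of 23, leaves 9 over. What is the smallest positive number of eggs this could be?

Since 23·1 ≡ 1 (mod 11), take x = 9 + 23·((8−9)·1 mod 11) = 9 + 23·10 = 239.
Check: 239 mod 11 = 8, 239 mod 23 = 9.

239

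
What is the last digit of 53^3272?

The units digit of 53^n cycles with period 4: 3, 9, 7, 1, …
3272 leaves remainder 0 on division by 4, so 53^3272 ends in 1.

1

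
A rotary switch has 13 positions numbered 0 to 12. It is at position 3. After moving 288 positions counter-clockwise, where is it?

288 mod 13 = 2 (since 22·13 = 286).
(3 − 2) mod 13 = 1.

1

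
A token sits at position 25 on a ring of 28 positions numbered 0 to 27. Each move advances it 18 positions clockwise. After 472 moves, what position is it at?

472·18 = 8496.
8496 − 303·28 = 12, so 8496 ≡ 12 (mod 28).
(25 + 12) mod 28 = 9.

9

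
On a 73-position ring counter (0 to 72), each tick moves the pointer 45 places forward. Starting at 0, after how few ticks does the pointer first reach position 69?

45⁻¹ ≡ 13 (mod 73) because 45·13 = 585 = 8·73 + 1.
Multiplying both sides by 13: x ≡ 13·69 = 897 ≡ 21 (mod 73).
Check: 45·21 = 945 = 12·73 + 69.

21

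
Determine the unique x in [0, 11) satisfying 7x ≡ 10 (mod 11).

The inverse of 7 mod 11 is 8 (since 7·8 = 56 ≡ 1).
Multiplying both sides by 8: x ≡ 8·10 = 80 ≡ 3 (mod 11).
Check: 7·3 = 21 = 1·11 + 10.

3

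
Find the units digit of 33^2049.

3

Last digits of 3^n: 3, 9, 7, 1 (period 4).
2049 mod 4 = 1, so the last digit matches 3^1 = 3.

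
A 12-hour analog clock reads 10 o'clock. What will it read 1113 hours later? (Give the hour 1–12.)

1113 − 92·12 = 9, so 1113 ≡ 9 (mod 12).
10 + 9 → 7 on a 12-hour dial.

7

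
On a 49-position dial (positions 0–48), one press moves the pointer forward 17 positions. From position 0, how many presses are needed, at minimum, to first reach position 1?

49 = 2·17 + 15
17 = 1·15 + 2
15 = 7·2 + 1
2 = 2·1 + 0
Back-substituting gives 17·26 ≡ 1 (mod 49).

26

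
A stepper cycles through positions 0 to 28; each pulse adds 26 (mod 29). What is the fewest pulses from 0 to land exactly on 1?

29 = 1·26 + 3
26 = 8·3 + 2
3 = 1·2 + 1
2 = 2·1 + 0
Back-substituting gives 26·19 ≡ 1 (mod 29).

19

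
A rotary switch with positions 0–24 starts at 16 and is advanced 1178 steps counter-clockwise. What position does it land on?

13

1178 mod 25 = 3 (since 47·25 = 1175).
(16 − 3) mod 25 = 13.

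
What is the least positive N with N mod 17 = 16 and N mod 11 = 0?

33

Since 11·14 ≡ 1 (mod 17), take x = 0 + 11·((16−0)·14 mod 17) = 0 + 11·3 = 33.
Check: 33 mod 17 = 16, 33 mod 11 = 0.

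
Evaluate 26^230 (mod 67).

49

Square-and-reduce mod 67: 26^1≡26, 26^2≡6, 26^4≡36, 26^8≡23, 26^16≡60, 26^32≡49, 26^64≡56, 26^128≡54.
Since 230 = 2 + 4 + 32 + 64 + 128 in binary, 26^230 ≡ 6·36·49·56·54 ≡ 49 (mod 67).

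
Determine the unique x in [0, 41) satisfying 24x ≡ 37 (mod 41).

34

The inverse of 24 mod 41 is 12 (since 24·12 = 288 ≡ 1).
Multiplying both sides by 12: x ≡ 12·37 = 444 ≡ 34 (mod 41).
Check: 24·34 = 816 = 19·41 + 37.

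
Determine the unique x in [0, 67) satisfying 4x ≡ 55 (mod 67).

The inverse of 4 mod 67 is 17 (since 4·17 = 68 ≡ 1).
So x ≡ 17·55 = 935 ≡ 64 (mod 67).
Check: 4·64 = 256 = 3·67 + 55.

64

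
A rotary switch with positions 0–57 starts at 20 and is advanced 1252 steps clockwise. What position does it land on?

1252 − 21·58 = 34, so 1252 ≡ 34 (mod 58).
(20 + 34) mod 58 = 54.

54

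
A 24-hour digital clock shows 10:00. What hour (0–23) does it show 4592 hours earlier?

4592 − 191·24 = 8, so 4592 ≡ 8 (mod 24).
(10 − 8) mod 24 = 2.

2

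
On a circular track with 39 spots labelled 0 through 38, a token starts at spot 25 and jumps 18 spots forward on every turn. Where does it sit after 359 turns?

359·18 = 6462.
6462 − 165·39 = 27, so 6462 ≡ 27 (mod 39).
(25 + 27) mod 39 = 13.

13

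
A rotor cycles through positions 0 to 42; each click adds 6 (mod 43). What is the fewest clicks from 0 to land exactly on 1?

43 = 7·6 + 1
6 = 6·1 + 0
Back-substituting gives 6·36 ≡ 1 (mod 43).

36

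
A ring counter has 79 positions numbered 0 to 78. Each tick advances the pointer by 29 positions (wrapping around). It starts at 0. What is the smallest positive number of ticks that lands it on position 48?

18

29⁻¹ ≡ 30 (mod 79) because 29·30 = 870 = 11·79 + 1.
So x ≡ 30·48 = 1440 ≡ 18 (mod 79).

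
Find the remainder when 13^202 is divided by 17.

16

By repeated squaring mod 17: 13^1≡13, 13^2≡16, 13^4≡1, 13^8≡1, 13^16≡1, 13^32≡1, 13^64≡1, 13^128≡1.
202 = 2 + 8 + 64 + 128, so 13^202 ≡ 16·1·1·1 ≡ 16 (mod 17).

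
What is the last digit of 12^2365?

Powers of 2 mod 10 repeat with period 4: 2, 4, 8, 6.
2365 mod 4 = 1, so the last digit matches 2^1 = 2.

2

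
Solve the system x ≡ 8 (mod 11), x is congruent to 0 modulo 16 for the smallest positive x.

x ≡ 8 (mod 11) gives x ∈ {8, 19, 30, 41, 52, 63, 74, 85, …}.
The first of these with x mod 16 = 0 is 96.

96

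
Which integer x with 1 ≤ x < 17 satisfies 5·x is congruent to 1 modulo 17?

7

17 = 3·5 + 2
5 = 2·2 + 1
2 = 2·1 + 0
Back-substituting gives 5·7 ≡ 1 (mod 17).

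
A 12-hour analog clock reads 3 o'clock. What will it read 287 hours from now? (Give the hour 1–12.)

287 = 23·12 + 11, so 287 mod 12 = 11.
3 + 11 → 2 on a 12-hour dial.

2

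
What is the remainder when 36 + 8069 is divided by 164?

69

8069 = 49·164 + 33, so 8069 mod 164 = 33.
(36 + 33) mod 164 = 69.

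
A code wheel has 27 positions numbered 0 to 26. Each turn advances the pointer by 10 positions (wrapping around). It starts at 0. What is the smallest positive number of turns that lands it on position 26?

10⁻¹ ≡ 19 (mod 27) because 10·19 = 190 = 7·27 + 1.
Multiplying both sides by 19: x ≡ 19·26 = 494 ≡ 8 (mod 27).

8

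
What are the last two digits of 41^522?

81

Square-and-reduce mod 100: 41^1≡41, 41^2≡81, 41^4≡61, 41^8≡21, 41^16≡41, 41^32≡81, 41^64≡61, 41^128≡21, 41^256≡41, 41^512≡81.
Since 522 = 2 + 8 + 512 in binary, 41^522 ≡ 81·21·81 ≡ 81 (mod 100).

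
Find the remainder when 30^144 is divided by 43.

11

Successive squares of 30 mod 43: 30^1≡30, 30^2≡40, 30^4≡9, 30^8≡38, 30^16≡25, 30^32≡23, 30^64≡13, 30^128≡40.
Since 144 = 16 + 128 in binary, 30^144 ≡ 25·40 ≡ 11 (mod 43).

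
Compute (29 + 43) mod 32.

Dividing 43 by 32 gives quotient 1 and remainder 11.
(29 + 11) mod 32 = 8.

8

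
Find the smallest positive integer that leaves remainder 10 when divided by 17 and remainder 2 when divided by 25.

27

Since 25·15 ≡ 1 (mod 17), take x = 2 + 25·((10−2)·15 mod 17) = 2 + 25·1 = 27.
Check: 27 mod 17 = 10, 27 mod 25 = 2.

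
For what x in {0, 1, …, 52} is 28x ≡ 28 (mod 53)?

1

28⁻¹ ≡ 36 (mod 53) because 28·36 = 1008 = 19·53 + 1.
So x ≡ 36·28 = 1008 ≡ 1 (mod 53).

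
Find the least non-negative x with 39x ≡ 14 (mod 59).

17

The inverse of 39 mod 59 is 56 (since 39·56 = 2184 ≡ 1).
So x ≡ 56·14 = 784 ≡ 17 (mod 59).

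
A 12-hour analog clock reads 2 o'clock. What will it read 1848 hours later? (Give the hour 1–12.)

1848 = 154·12 + 0, so 1848 mod 12 = 0.
2 + 0 → 2 on a 12-hour dial.

2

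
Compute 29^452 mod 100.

Successive squares of 29 mod 100: 29^1≡29, 29^2≡41, 29^4≡81, 29^8≡61, 29^16≡21, 29^32≡41, 29^64≡81, 29^128≡61, 29^256≡21.
452 = 4 + 64 + 128 + 256, so 29^452 ≡ 81·81·61·21 ≡ 41 (mod 100).

41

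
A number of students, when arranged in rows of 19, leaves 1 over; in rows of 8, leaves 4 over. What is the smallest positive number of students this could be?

x ≡ 4 (mod 8) gives x ∈ {4, 12, 20}.
The first of these with x mod 19 = 1 is 20.

20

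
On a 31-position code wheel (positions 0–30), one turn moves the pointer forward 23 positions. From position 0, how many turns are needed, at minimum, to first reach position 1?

23·27 = 621 = 20·31 + 1, so 23⁻¹ ≡ 27 (mod 31).

27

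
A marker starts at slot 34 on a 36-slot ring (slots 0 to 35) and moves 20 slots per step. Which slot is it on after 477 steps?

34

477·20 = 9540.
9540 mod 36 = 0 (since 265·36 = 9540).
(34 + 0) mod 36 = 34.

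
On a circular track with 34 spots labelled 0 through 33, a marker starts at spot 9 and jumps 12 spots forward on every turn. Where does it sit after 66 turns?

66·12 = 792.
792 mod 34 = 10 (since 23·34 = 782).
(9 + 10) mod 34 = 19.

19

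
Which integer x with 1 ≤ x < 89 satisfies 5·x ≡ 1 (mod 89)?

89 = 17·5 + 4
5 = 1·4 + 1
4 = 4·1 + 0
Back-substituting gives 5·18 ≡ 1 (mod 89).

18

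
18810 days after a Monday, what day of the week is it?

18810 = 2687·7 + 1, so 18810 mod 7 = 1.
Monday + 1 day → Tuesday.

Tuesday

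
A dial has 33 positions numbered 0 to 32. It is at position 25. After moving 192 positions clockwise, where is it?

19

192 mod 33 = 27 (since 5·33 = 165).
(25 + 27) mod 33 = 19.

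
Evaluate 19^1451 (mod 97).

Square-and-reduce mod 97: 19^1≡19, 19^2≡70, 19^4≡50, 19^8≡75, 19^16≡96, 19^32≡1, 19^64≡1, 19^128≡1, 19^256≡1, 19^512≡1, 19^1024≡1.
Since 1451 = 1 + 2 + 8 + 32 + 128 + 256 + 1024 in binary, 19^1451 ≡ 19·70·75·1·1·1·1 ≡ 34 (mod 97).

34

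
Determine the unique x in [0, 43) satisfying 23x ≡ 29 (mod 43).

The inverse of 23 mod 43 is 15 (since 23·15 = 345 ≡ 1).
Multiplying both sides by 15: x ≡ 15·29 = 435 ≡ 5 (mod 43).
Check: 23·5 = 115 = 2·43 + 29.

5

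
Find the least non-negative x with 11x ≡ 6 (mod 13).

11⁻¹ ≡ 6 (mod 13) because 11·6 = 66 = 5·13 + 1.
So x ≡ 6·6 = 36 ≡ 10 (mod 13).
Check: 11·10 = 110 = 8·13 + 6.

10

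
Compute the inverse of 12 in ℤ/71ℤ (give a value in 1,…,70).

12·6 = 72 = 1·71 + 1, so 12⁻¹ ≡ 6 (mod 71).

6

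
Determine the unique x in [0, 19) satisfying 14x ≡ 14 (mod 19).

1

14⁻¹ ≡ 15 (mod 19) because 14·15 = 210 = 11·19 + 1.
Multiplying both sides by 15: x ≡ 15·14 = 210 ≡ 1 (mod 19).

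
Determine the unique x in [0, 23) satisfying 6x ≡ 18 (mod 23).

The inverse of 6 mod 23 is 4 (since 6·4 = 24 ≡ 1).
Multiplying both sides by 4: x ≡ 4·18 = 72 ≡ 3 (mod 23).
Check: 6·3 = 18 = 0·23 + 18.

3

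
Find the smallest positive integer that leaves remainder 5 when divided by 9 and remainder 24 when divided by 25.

Since 25·4 ≡ 1 (mod 9), take x = 24 + 25·((5−24)·4 mod 9) = 24 + 25·5 = 149.
Check: 149 mod 9 = 5, 149 mod 25 = 24.

149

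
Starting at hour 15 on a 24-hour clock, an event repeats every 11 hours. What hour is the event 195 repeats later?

195·11 = 2145.
2145 = 89·24 + 9, so 2145 mod 24 = 9.
(15 + 9) mod 24 = 0.

0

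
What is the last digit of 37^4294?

Powers of 7 mod 10 repeat with period 4: 7, 9, 3, 1.
4294 mod 4 = 2, so the last digit matches 7^2 = 9.

9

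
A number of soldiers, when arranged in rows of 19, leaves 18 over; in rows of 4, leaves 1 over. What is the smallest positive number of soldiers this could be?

x ≡ 1 (mod 4) gives x ∈ {1, 5, 9, 13, 17, 21, 25, 29, …}.
The first of these with x mod 19 = 18 is 37.

37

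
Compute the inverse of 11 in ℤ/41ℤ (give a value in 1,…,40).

41 = 3·11 + 8
11 = 1·8 + 3
8 = 2·3 + 2
3 = 1·2 + 1
2 = 2·1 + 0
Back-substituting gives 11·15 ≡ 1 (mod 41).

15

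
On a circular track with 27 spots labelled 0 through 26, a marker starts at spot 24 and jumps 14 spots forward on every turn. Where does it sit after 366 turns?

366·14 = 5124.
Dividing 5124 by 27 gives quotient 189 and remainder 21.
(24 + 21) mod 27 = 18.

18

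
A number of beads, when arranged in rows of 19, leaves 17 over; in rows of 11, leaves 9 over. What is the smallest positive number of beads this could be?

207

x ≡ 9 (mod 11) gives x ∈ {9, 20, 31, 42, 53, 64, 75, 86, …}.
The first of these with x mod 19 = 17 is 207.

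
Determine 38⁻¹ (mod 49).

40

49 = 1·38 + 11
38 = 3·11 + 5
11 = 2·5 + 1
5 = 5·1 + 0
Back-substituting gives 38·40 ≡ 1 (mod 49).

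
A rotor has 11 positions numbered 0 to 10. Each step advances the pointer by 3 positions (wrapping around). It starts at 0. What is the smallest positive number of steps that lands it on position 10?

The inverse of 3 mod 11 is 4 (since 3·4 = 12 ≡ 1).
Multiplying both sides by 4: x ≡ 4·10 = 40 ≡ 7 (mod 11).

7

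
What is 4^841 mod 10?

Powers of 4 mod 10 repeat with period 2: 4, 6.
841 leaves remainder 1 on division by 2, so 4^841 ends in 4.

4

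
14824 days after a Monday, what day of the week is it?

Dividing 14824 by 7 gives quotient 2117 and remainder 5.
Monday + 5 days → Saturday.

Saturday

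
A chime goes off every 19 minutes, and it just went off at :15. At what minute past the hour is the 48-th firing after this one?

27

48·19 = 912.
912 mod 60 = 12 (since 15·60 = 900).
(15 + 12) mod 60 = 27.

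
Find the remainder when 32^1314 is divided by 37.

By repeated squaring mod 37: 32^1≡32, 32^2≡25, 32^4≡33, 32^8≡16, 32^16≡34, 32^32≡9, 32^64≡7, 32^128≡12, 32^256≡33, 32^512≡16, 32^1024≡34.
Since 1314 = 2 + 32 + 256 + 1024 in binary, 32^1314 ≡ 25·9·33·34 ≡ 36 (mod 37).

36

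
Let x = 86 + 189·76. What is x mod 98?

44

189·76 = 14364.
14364 mod 98 = 56 (since 146·98 = 14308).
(86 + 56) mod 98 = 44.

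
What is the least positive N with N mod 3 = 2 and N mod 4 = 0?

x ≡ 2 (mod 3) gives x ∈ {2, 5, 8}.
The first of these with x mod 4 = 0 is 8.

8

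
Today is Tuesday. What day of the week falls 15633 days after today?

Thursday

15633 mod 7 = 2 (since 2233·7 = 15631).
Tuesday + 2 days → Thursday.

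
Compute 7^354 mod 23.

Square-and-reduce mod 23: 7^1≡7, 7^2≡3, 7^4≡9, 7^8≡12, 7^16≡6, 7^32≡13, 7^64≡8, 7^128≡18, 7^256≡2.
Since 354 = 2 + 32 + 64 + 256 in binary, 7^354 ≡ 3·13·8·2 ≡ 3 (mod 23).

3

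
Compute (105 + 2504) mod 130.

9

2504 mod 130 = 34 (since 19·130 = 2470).
(105 + 34) mod 130 = 9.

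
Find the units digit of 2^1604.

6

Last digits of 2^n: 2, 4, 8, 6 (period 4).
1604 mod 4 = 0, so the last digit matches 2^4 = 6.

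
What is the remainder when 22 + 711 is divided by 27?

4

Dividing 711 by 27 gives quotient 26 and remainder 9.
(22 + 9) mod 27 = 4.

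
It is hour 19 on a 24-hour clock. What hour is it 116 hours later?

15

116 = 4·24 + 20, so 116 mod 24 = 20.
(19 + 20) mod 24 = 15.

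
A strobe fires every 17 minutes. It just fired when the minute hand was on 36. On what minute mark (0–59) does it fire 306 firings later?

18

306·17 = 5202.
5202 − 86·60 = 42, so 5202 ≡ 42 (mod 60).
(36 + 42) mod 60 = 18.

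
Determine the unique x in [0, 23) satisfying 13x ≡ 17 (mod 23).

13⁻¹ ≡ 16 (mod 23) because 13·16 = 208 = 9·23 + 1.
Multiplying both sides by 16: x ≡ 16·17 = 272 ≡ 19 (mod 23).

19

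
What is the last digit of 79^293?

9

Last digits of 9^n: 9, 1 (period 2).
293 mod 2 = 1, so the last digit matches 9^1 = 9.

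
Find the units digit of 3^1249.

Last digits of 3^n: 3, 9, 7, 1 (period 4).
1249 mod 4 = 1, so the last digit matches 3^1 = 3.

3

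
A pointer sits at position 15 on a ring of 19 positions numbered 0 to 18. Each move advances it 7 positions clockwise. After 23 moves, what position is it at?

23·7 = 161.
161 − 8·19 = 9, so 161 ≡ 9 (mod 19).
(15 + 9) mod 19 = 5.

5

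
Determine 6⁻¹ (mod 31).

26

6·26 = 156 = 5·31 + 1, so 6⁻¹ ≡ 26 (mod 31).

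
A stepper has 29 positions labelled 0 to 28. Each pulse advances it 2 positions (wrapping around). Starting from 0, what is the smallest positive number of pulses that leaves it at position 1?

15

2·15 = 30 = 1·29 + 1, so 2⁻¹ ≡ 15 (mod 29).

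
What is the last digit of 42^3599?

Powers of 2 mod 10 repeat with period 4: 2, 4, 8, 6.
3599 leaves remainder 3 on division by 4, so 42^3599 ends in 8.

8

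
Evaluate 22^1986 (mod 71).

Successive squares of 22 mod 71: 22^1≡22, 22^2≡58, 22^4≡27, 22^8≡19, 22^16≡6, 22^32≡36, 22^64≡18, 22^128≡40, 22^256≡38, 22^512≡24, 22^1024≡8.
Since 1986 = 2 + 64 + 128 + 256 + 512 + 1024 in binary, 22^1986 ≡ 58·18·40·38·24·8 ≡ 9 (mod 71).

9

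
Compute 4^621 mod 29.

By repeated squaring mod 29: 4^1≡4, 4^2≡16, 4^4≡24, 4^8≡25, 4^16≡16, 4^32≡24, 4^64≡25, 4^128≡16, 4^256≡24, 4^512≡25.
621 = 1 + 4 + 8 + 32 + 64 + 512, so 4^621 ≡ 4·24·25·24·25·25 ≡ 9 (mod 29).

9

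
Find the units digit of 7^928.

Last digits of 7^n: 7, 9, 3, 1 (period 4).
928 mod 4 = 0, so the last digit matches 7^4 = 1.

1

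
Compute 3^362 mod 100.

Square-and-reduce mod 100: 3^1≡3, 3^2≡9, 3^4≡81, 3^8≡61, 3^16≡21, 3^32≡41, 3^64≡81, 3^128≡61, 3^256≡21.
362 = 2 + 8 + 32 + 64 + 256, so 3^362 ≡ 9·61·41·81·21 ≡ 9 (mod 100).

9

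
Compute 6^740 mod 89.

Square-and-reduce mod 89: 6^1≡6, 6^2≡36, 6^4≡50, 6^8≡8, 6^16≡64, 6^32≡2, 6^64≡4, 6^128≡16, 6^256≡78, 6^512≡32.
Since 740 = 4 + 32 + 64 + 128 + 512 in binary, 6^740 ≡ 50·2·4·16·32 ≡ 11 (mod 89).

11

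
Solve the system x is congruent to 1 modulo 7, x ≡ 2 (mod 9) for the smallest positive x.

29

Since 9·4 ≡ 1 (mod 7), take x = 2 + 9·((1−2)·4 mod 7) = 2 + 9·3 = 29.
Check: 29 mod 7 = 1, 29 mod 9 = 2.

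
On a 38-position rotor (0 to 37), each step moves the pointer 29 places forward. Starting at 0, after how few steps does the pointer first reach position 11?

29⁻¹ ≡ 21 (mod 38) because 29·21 = 609 = 16·38 + 1.
So x ≡ 21·11 = 231 ≡ 3 (mod 38).
Check: 29·3 = 87 = 2·38 + 11.

3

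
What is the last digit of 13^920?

1

Powers of 3 mod 10 repeat with period 4: 3, 9, 7, 1.
920 leaves remainder 0 on division by 4, so 13^920 ends in 1.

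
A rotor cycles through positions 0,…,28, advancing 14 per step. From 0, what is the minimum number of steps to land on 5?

The inverse of 14 mod 29 is 27 (since 14·27 = 378 ≡ 1).
So x ≡ 27·5 = 135 ≡ 19 (mod 29).
Check: 14·19 = 266 = 9·29 + 5.

19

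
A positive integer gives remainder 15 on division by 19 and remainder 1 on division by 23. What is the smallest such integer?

x ≡ 15 (mod 19) gives x ∈ {15, 34, 53, 72, 91, 110, 129, 148, …}.
The first of these with x mod 23 = 1 is 300.

300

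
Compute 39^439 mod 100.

59

Square-and-reduce mod 100: 39^1≡39, 39^2≡21, 39^4≡41, 39^8≡81, 39^16≡61, 39^32≡21, 39^64≡41, 39^128≡81, 39^256≡61.
439 = 1 + 2 + 4 + 16 + 32 + 128 + 256, so 39^439 ≡ 39·21·41·61·21·81·61 ≡ 59 (mod 100).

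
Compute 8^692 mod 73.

Successive squares of 8 mod 73: 8^1≡8, 8^2≡64, 8^4≡8, 8^8≡64, 8^16≡8, 8^32≡64, 8^64≡8, 8^128≡64, 8^256≡8, 8^512≡64.
Since 692 = 4 + 16 + 32 + 128 + 512 in binary, 8^692 ≡ 8·8·64·64·64 ≡ 64 (mod 73).

64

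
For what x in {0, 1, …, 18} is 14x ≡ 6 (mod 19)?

14

The inverse of 14 mod 19 is 15 (since 14·15 = 210 ≡ 1).
So x ≡ 15·6 = 90 ≡ 14 (mod 19).
Check: 14·14 = 196 = 10·19 + 6.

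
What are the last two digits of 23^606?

Square-and-reduce mod 100: 23^1≡23, 23^2≡29, 23^4≡41, 23^8≡81, 23^16≡61, 23^32≡21, 23^64≡41, 23^128≡81, 23^256≡61, 23^512≡21.
Since 606 = 2 + 4 + 8 + 16 + 64 + 512 in binary, 23^606 ≡ 29·41·81·61·41·21 ≡ 89 (mod 100).

89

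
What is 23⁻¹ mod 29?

24

23·24 = 552 = 19·29 + 1, so 23⁻¹ ≡ 24 (mod 29).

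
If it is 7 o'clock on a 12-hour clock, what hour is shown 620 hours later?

620 − 51·12 = 8, so 620 ≡ 8 (mod 12).
7 + 8 → 3 on a 12-hour dial.

3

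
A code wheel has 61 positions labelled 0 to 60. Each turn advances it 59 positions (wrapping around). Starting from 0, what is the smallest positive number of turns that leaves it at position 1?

30

61 = 1·59 + 2
59 = 29·2 + 1
2 = 2·1 + 0
Back-substituting gives 59·30 ≡ 1 (mod 61).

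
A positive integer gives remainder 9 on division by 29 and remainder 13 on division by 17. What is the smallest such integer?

183

x ≡ 13 (mod 17) gives x ∈ {13, 30, 47, 64, 81, 98, 115, 132, …}.
The first of these with x mod 29 = 9 is 183.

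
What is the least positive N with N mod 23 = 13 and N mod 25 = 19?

Since 25·12 ≡ 1 (mod 23), take x = 19 + 25·((13−19)·12 mod 23) = 19 + 25·20 = 519.
Check: 519 mod 23 = 13, 519 mod 25 = 19.

519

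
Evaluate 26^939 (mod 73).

56

Successive squares of 26 mod 73: 26^1≡26, 26^2≡19, 26^4≡69, 26^8≡16, 26^16≡37, 26^32≡55, 26^64≡32, 26^128≡2, 26^256≡4, 26^512≡16.
939 = 1 + 2 + 8 + 32 + 128 + 256 + 512, so 26^939 ≡ 26·19·16·55·2·4·16 ≡ 56 (mod 73).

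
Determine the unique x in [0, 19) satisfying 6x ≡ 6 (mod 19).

6⁻¹ ≡ 16 (mod 19) because 6·16 = 96 = 5·19 + 1.
Multiplying both sides by 16: x ≡ 16·6 = 96 ≡ 1 (mod 19).
Check: 6·1 = 6 = 0·19 + 6.

1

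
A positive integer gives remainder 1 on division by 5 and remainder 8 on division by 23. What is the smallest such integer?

Since 23·2 ≡ 1 (mod 5), take x = 8 + 23·((1−8)·2 mod 5) = 8 + 23·1 = 31.
Check: 31 mod 5 = 1, 31 mod 23 = 8.

31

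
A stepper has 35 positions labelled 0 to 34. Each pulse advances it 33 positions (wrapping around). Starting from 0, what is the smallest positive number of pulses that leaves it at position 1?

33·17 = 561 = 16·35 + 1, so 33⁻¹ ≡ 17 (mod 35).

17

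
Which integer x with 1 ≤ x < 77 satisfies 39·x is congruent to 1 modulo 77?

77 = 1·39 + 38
39 = 1·38 + 1
38 = 38·1 + 0
Back-substituting gives 39·2 ≡ 1 (mod 77).

2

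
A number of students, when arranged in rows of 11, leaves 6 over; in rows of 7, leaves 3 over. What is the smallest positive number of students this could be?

x ≡ 3 (mod 7) gives x ∈ {3, 10, 17}.
The first of these with x mod 11 = 6 is 17.

17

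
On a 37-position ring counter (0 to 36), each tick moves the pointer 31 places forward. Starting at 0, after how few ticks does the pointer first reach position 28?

31⁻¹ ≡ 6 (mod 37) because 31·6 = 186 = 5·37 + 1.
So x ≡ 6·28 = 168 ≡ 20 (mod 37).
Check: 31·20 = 620 = 16·37 + 28.

20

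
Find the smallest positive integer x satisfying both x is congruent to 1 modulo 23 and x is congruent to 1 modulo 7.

x ≡ 1 (mod 7) gives x ∈ {1}.
The first of these with x mod 23 = 1 is 1.

1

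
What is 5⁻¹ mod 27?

27 = 5·5 + 2
5 = 2·2 + 1
2 = 2·1 + 0
Back-substituting gives 5·11 ≡ 1 (mod 27).

11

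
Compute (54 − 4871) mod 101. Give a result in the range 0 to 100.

31

4871 = 48·101 + 23, so 4871 mod 101 = 23.
(54 − 23) mod 101 = 31.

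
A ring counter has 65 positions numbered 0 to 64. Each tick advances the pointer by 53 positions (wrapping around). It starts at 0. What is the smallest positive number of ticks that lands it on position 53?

1

53⁻¹ ≡ 27 (mod 65) because 53·27 = 1431 = 22·65 + 1.
Multiplying both sides by 27: x ≡ 27·53 = 1431 ≡ 1 (mod 65).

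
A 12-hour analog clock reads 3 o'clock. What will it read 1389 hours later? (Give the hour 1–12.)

12

Dividing 1389 by 12 gives quotient 115 and remainder 9.
3 + 9 → 12 on a 12-hour dial.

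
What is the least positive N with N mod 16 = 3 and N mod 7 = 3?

3

Since 7·7 ≡ 1 (mod 16), take x = 3 + 7·((3−3)·7 mod 16) = 3 + 7·0 = 3.
Check: 3 mod 16 = 3, 3 mod 7 = 3.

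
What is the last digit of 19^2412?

Last digits of 9^n: 9, 1 (period 2).
2412 mod 2 = 0, so the last digit matches 9^2 = 1.

1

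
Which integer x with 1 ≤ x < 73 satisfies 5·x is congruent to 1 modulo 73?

44

5·44 = 220 = 3·73 + 1, so 5⁻¹ ≡ 44 (mod 73).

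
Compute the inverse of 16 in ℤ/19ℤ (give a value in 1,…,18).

6

16·6 = 96 = 5·19 + 1, so 16⁻¹ ≡ 6 (mod 19).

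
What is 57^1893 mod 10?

Last digits of 7^n: 7, 9, 3, 1 (period 4).
1893 mod 4 = 1, so the last digit matches 7^1 = 7.

7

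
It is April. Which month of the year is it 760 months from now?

August

760 = 63·12 + 4, so 760 mod 12 = 4.
April + 4 months → August.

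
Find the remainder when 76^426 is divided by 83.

By repeated squaring mod 83: 76^1≡76, 76^2≡49, 76^4≡77, 76^8≡36, 76^16≡51, 76^32≡28, 76^64≡37, 76^128≡41, 76^256≡21.
Since 426 = 2 + 8 + 32 + 128 + 256 in binary, 76^426 ≡ 49·36·28·41·21 ≡ 51 (mod 83).

51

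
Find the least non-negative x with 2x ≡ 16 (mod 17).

8

2⁻¹ ≡ 9 (mod 17) because 2·9 = 18 = 1·17 + 1.
Multiplying both sides by 9: x ≡ 9·16 = 144 ≡ 8 (mod 17).
Check: 2·8 = 16 = 0·17 + 16.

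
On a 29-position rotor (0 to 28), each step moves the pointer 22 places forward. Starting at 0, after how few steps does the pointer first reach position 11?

22⁻¹ ≡ 4 (mod 29) because 22·4 = 88 = 3·29 + 1.
So x ≡ 4·11 = 44 ≡ 15 (mod 29).

15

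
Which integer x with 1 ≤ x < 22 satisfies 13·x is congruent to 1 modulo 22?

22 = 1·13 + 9
13 = 1·9 + 4
9 = 2·4 + 1
4 = 4·1 + 0
Back-substituting gives 13·17 ≡ 1 (mod 22).

17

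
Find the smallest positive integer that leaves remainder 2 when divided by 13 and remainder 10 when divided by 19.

67

Since 19·11 ≡ 1 (mod 13), take x = 10 + 19·((2−10)·11 mod 13) = 10 + 19·3 = 67.
Check: 67 mod 13 = 2, 67 mod 19 = 10.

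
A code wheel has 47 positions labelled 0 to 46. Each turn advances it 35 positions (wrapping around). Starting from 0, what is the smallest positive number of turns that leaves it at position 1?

35·43 = 1505 = 32·47 + 1, so 35⁻¹ ≡ 43 (mod 47).

43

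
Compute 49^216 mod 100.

1

Square-and-reduce mod 100: 49^1≡49, 49^2≡1, 49^4≡1, 49^8≡1, 49^16≡1, 49^32≡1, 49^64≡1, 49^128≡1.
Since 216 = 8 + 16 + 64 + 128 in binary, 49^216 ≡ 1·1·1·1 ≡ 1 (mod 100).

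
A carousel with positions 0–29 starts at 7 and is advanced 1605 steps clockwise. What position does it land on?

1605 = 53·30 + 15, so 1605 mod 30 = 15.
(7 + 15) mod 30 = 22.

22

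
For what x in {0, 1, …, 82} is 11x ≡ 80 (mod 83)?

45

11⁻¹ ≡ 68 (mod 83) because 11·68 = 748 = 9·83 + 1.
So x ≡ 68·80 = 5440 ≡ 45 (mod 83).
Check: 11·45 = 495 = 5·83 + 80.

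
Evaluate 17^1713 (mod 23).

5

Successive squares of 17 mod 23: 17^1≡17, 17^2≡13, 17^4≡8, 17^8≡18, 17^16≡2, 17^32≡4, 17^64≡16, 17^128≡3, 17^256≡9, 17^512≡12, 17^1024≡6.
Since 1713 = 1 + 16 + 32 + 128 + 512 + 1024 in binary, 17^1713 ≡ 17·2·4·3·12·6 ≡ 5 (mod 23).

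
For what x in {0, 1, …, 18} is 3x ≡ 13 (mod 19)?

17

3⁻¹ ≡ 13 (mod 19) because 3·13 = 39 = 2·19 + 1.
Multiplying both sides by 13: x ≡ 13·13 = 169 ≡ 17 (mod 19).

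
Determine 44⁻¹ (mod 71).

44·21 = 924 = 13·71 + 1, so 44⁻¹ ≡ 21 (mod 71).

21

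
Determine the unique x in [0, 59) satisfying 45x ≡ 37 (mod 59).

10

The inverse of 45 mod 59 is 21 (since 45·21 = 945 ≡ 1).
Multiplying both sides by 21: x ≡ 21·37 = 777 ≡ 10 (mod 59).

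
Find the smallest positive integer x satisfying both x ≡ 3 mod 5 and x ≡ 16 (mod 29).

x ≡ 3 (mod 5) gives x ∈ {3, 8, 13, 18, 23, 28, 33, 38, …}.
The first of these with x mod 29 = 16 is 103.

103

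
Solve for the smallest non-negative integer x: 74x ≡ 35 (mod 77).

14

74⁻¹ ≡ 51 (mod 77) because 74·51 = 3774 = 49·77 + 1.
Multiplying both sides by 51: x ≡ 51·35 = 1785 ≡ 14 (mod 77).
Check: 74·14 = 1036 = 13·77 + 35.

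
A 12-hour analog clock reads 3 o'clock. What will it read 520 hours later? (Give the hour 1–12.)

Dividing 520 by 12 gives quotient 43 and remainder 4.
3 + 4 → 7 on a 12-hour dial.

7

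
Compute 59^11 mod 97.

Square-and-reduce mod 97: 59^1≡59, 59^2≡86, 59^4≡24, 59^8≡91.
11 = 1 + 2 + 8, so 59^11 ≡ 59·86·91 ≡ 14 (mod 97).

14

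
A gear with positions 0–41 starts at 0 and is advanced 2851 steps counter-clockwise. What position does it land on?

5

2851 − 67·42 = 37, so 2851 ≡ 37 (mod 42).
(0 − 37) mod 42 = 5.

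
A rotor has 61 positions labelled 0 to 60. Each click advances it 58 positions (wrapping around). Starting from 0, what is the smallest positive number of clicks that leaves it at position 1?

58·20 = 1160 = 19·61 + 1, so 58⁻¹ ≡ 20 (mod 61).

20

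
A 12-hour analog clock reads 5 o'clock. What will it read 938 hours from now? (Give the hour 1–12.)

7

938 − 78·12 = 2, so 938 ≡ 2 (mod 12).
5 + 2 → 7 on a 12-hour dial.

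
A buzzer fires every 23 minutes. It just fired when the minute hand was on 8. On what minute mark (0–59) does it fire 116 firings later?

116·23 = 2668.
2668 − 44·60 = 28, so 2668 ≡ 28 (mod 60).
(8 + 28) mod 60 = 36.

36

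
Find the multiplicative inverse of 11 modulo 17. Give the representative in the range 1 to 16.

11·14 = 154 = 9·17 + 1, so 11⁻¹ ≡ 14 (mod 17).

14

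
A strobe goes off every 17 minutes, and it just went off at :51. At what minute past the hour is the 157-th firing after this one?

20

157·17 = 2669.
2669 mod 60 = 29 (since 44·60 = 2640).
(51 + 29) mod 60 = 20.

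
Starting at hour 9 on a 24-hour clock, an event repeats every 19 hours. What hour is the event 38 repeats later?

11

38·19 = 722.
722 = 30·24 + 2, so 722 mod 24 = 2.
(9 + 2) mod 24 = 11.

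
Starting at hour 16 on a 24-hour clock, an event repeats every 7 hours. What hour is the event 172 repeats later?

20

172·7 = 1204.
Dividing 1204 by 24 gives quotient 50 and remainder 4.
(16 + 4) mod 24 = 20.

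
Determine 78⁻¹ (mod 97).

97 = 1·78 + 19
78 = 4·19 + 2
19 = 9·2 + 1
2 = 2·1 + 0
Back-substituting gives 78·51 ≡ 1 (mod 97).

51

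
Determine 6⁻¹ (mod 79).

79 = 13·6 + 1
6 = 6·1 + 0
Back-substituting gives 6·66 ≡ 1 (mod 79).

66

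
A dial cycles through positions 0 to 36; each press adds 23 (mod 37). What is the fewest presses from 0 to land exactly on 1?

37 = 1·23 + 14
23 = 1·14 + 9
14 = 1·9 + 5
9 = 1·5 + 4
5 = 1·4 + 1
4 = 4·1 + 0
Back-substituting gives 23·29 ≡ 1 (mod 37).

29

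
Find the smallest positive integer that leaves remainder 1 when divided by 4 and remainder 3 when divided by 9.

21

Since 9·1 ≡ 1 (mod 4), take x = 3 + 9·((1−3)·1 mod 4) = 3 + 9·2 = 21.
Check: 21 mod 4 = 1, 21 mod 9 = 3.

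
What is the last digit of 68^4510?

The units digit of 68^n cycles with period 4: 8, 4, 2, 6, …
4510 leaves remainder 2 on division by 4, so 68^4510 ends in 4.

4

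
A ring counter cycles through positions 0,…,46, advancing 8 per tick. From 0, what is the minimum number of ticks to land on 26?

15

The inverse of 8 mod 47 is 6 (since 8·6 = 48 ≡ 1).
So x ≡ 6·26 = 156 ≡ 15 (mod 47).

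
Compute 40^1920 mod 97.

Square-and-reduce mod 97: 40^1≡40, 40^2≡48, 40^4≡73, 40^8≡91, 40^16≡36, 40^32≡35, 40^64≡61, 40^128≡35, 40^256≡61, 40^512≡35, 40^1024≡61.
1920 = 128 + 256 + 512 + 1024, so 40^1920 ≡ 35·61·35·61 ≡ 1 (mod 97).

1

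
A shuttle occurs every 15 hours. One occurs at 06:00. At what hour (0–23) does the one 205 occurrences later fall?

9

205·15 = 3075.
3075 = 128·24 + 3, so 3075 mod 24 = 3.
(6 + 3) mod 24 = 9.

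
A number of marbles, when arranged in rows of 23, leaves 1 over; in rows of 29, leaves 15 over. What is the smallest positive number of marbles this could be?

392

x ≡ 1 (mod 23) gives x ∈ {1, 24, 47, 70, 93, 116, 139, 162, …}.
The first of these with x mod 29 = 15 is 392.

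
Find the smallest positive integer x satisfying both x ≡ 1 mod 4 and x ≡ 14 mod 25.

89

x ≡ 1 (mod 4) gives x ∈ {1, 5, 9, 13, 17, 21, 25, 29, …}.
The first of these with x mod 25 = 14 is 89.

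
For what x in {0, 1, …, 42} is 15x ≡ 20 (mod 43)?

30

15⁻¹ ≡ 23 (mod 43) because 15·23 = 345 = 8·43 + 1.
So x ≡ 23·20 = 460 ≡ 30 (mod 43).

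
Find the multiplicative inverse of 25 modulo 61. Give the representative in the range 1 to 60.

22

25·22 = 550 = 9·61 + 1, so 25⁻¹ ≡ 22 (mod 61).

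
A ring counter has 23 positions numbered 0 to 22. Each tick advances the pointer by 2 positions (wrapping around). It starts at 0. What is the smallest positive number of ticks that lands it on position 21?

22

The inverse of 2 mod 23 is 12 (since 2·12 = 24 ≡ 1).
Multiplying both sides by 12: x ≡ 12·21 = 252 ≡ 22 (mod 23).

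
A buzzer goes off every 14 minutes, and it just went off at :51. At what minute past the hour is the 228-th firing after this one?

228·14 = 3192.
Dividing 3192 by 60 gives quotient 53 and remainder 12.
(51 + 12) mod 60 = 3.

3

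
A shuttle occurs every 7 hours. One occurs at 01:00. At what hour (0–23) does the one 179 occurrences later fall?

6

179·7 = 1253.
1253 − 52·24 = 5, so 1253 ≡ 5 (mod 24).
(1 + 5) mod 24 = 6.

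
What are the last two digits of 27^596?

61

By repeated squaring mod 100: 27^1≡27, 27^2≡29, 27^4≡41, 27^8≡81, 27^16≡61, 27^32≡21, 27^64≡41, 27^128≡81, 27^256≡61, 27^512≡21.
596 = 4 + 16 + 64 + 512, so 27^596 ≡ 41·61·41·21 ≡ 61 (mod 100).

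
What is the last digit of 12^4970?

4

Last digits of 2^n: 2, 4, 8, 6 (period 4).
4970 leaves remainder 2 on division by 4, so 12^4970 ends in 4.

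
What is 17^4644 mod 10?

1

Last digits of 7^n: 7, 9, 3, 1 (period 4).
4644 mod 4 = 0, so the last digit matches 7^4 = 1.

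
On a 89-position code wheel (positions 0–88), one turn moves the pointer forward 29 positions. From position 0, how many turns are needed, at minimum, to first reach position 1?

43

89 = 3·29 + 2
29 = 14·2 + 1
2 = 2·1 + 0
Back-substituting gives 29·43 ≡ 1 (mod 89).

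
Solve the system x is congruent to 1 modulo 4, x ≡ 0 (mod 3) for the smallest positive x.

x ≡ 0 (mod 3) gives x ∈ {0, 3, 6, 9}.
The first of these with x mod 4 = 1 is 9.

9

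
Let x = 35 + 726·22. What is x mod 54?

726·22 = 15972.
15972 mod 54 = 42 (since 295·54 = 15930).
(35 + 42) mod 54 = 23.

23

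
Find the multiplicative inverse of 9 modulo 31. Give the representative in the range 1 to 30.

9·7 = 63 = 2·31 + 1, so 9⁻¹ ≡ 7 (mod 31).

7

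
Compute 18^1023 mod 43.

22

Successive squares of 18 mod 43: 18^1≡18, 18^2≡23, 18^4≡13, 18^8≡40, 18^16≡9, 18^32≡38, 18^64≡25, 18^128≡23, 18^256≡13, 18^512≡40.
1023 = 1 + 2 + 4 + 8 + 16 + 32 + 64 + 128 + 256 + 512, so 18^1023 ≡ 18·23·13·40·9·38·25·23·13·40 ≡ 22 (mod 43).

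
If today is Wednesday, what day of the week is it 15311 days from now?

15311 = 2187·7 + 2, so 15311 mod 7 = 2.
Wednesday + 2 days → Friday.

Friday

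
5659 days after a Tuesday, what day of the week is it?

Friday

5659 mod 7 = 3 (since 808·7 = 5656).
Tuesday + 3 days → Friday.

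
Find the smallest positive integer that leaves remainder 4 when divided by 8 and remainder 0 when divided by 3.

12

Since 3·3 ≡ 1 (mod 8), take x = 0 + 3·((4−0)·3 mod 8) = 0 + 3·4 = 12.
Check: 12 mod 8 = 4, 12 mod 3 = 0.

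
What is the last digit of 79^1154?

The units digit of 79^n cycles with period 2: 9, 1, …
1154 leaves remainder 0 on division by 2, so 79^1154 ends in 1.

1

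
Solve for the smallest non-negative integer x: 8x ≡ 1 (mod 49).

The inverse of 8 mod 49 is 43 (since 8·43 = 344 ≡ 1).
So x ≡ 43·1 = 43 ≡ 43 (mod 49).

43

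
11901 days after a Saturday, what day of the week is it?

Sunday

11901 = 1700·7 + 1, so 11901 mod 7 = 1.
Saturday + 1 day → Sunday.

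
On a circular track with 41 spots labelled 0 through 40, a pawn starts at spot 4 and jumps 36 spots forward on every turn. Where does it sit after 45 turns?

45·36 = 1620.
1620 − 39·41 = 21, so 1620 ≡ 21 (mod 41).
(4 + 21) mod 41 = 25.

25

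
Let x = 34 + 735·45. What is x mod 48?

37

735·45 = 33075.
33075 − 689·48 = 3, so 33075 ≡ 3 (mod 48).
(34 + 3) mod 48 = 37.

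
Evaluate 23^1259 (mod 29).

By repeated squaring mod 29: 23^1≡23, 23^2≡7, 23^4≡20, 23^8≡23, 23^16≡7, 23^32≡20, 23^64≡23, 23^128≡7, 23^256≡20, 23^512≡23, 23^1024≡7.
1259 = 1 + 2 + 8 + 32 + 64 + 128 + 1024, so 23^1259 ≡ 23·7·23·20·23·7·7 ≡ 24 (mod 29).

24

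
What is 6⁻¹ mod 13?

11

6·11 = 66 = 5·13 + 1, so 6⁻¹ ≡ 11 (mod 13).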